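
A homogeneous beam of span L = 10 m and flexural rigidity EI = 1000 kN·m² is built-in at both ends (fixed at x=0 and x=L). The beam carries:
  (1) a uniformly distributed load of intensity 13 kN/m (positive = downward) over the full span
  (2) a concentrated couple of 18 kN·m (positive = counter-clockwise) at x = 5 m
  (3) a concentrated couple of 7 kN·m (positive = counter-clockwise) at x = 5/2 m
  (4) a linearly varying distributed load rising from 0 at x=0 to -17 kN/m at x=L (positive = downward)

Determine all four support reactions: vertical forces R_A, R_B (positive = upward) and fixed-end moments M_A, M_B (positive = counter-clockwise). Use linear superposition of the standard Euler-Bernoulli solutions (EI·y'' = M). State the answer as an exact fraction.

R_A = 3439/80 kN, M_A = 2633/48 kN·m, R_B = 161/80 kN, M_B = -799/48 kN·m

Load 1 — uniform load w=13 kN/m over full span:
  R_A = wL/2 = 13·10/2 = 65 kN
  M_A = wL²/12 = 13·10²/12 = 325/3 kN·m
  R_B = wL/2 = 13·10/2 = 65 kN
  M_B = -wL²/12 = -13·10²/12 = -325/3 kN·m
Load 2 — applied couple M₀=18 kN·m at a=5 m (b=L-a=5):
  R_A = 6M₀ab/L³ = 6·18·5·5/10³ = 27/10 kN
  M_A = M₀b(2a-b)/L² = 18·5·(2·5-5)/10² = 9/2 kN·m
  R_B = -6M₀ab/L³ = -6·18·5·5/10³ = -27/10 kN
  M_B = M₀a(2b-a)/L² = 18·5·(2·5-5)/10² = 9/2 kN·m
Load 3 — applied couple M₀=7 kN·m at a=5/2 m (b=L-a=15/2):
  R_A = 6M₀ab/L³ = 6·7·(5/2)·(15/2)/10³ = 63/80 kN
  M_A = M₀b(2a-b)/L² = 7·(15/2)·(2·(5/2)-(15/2))/10² = -21/16 kN·m
  R_B = -6M₀ab/L³ = -6·7·(5/2)·(15/2)/10³ = -63/80 kN
  M_B = M₀a(2b-a)/L² = 7·(5/2)·(2·(15/2)-(5/2))/10² = 35/16 kN·m
Load 4 — triangular load w₀=-17 kN/m (0→w₀ over full span):
  R_A = 3w₀L/20 = 3·(-17)·10/20 = -51/2 kN
  M_A = w₀L²/30 = (-17)·10²/30 = -170/3 kN·m
  R_B = 7w₀L/20 = 7·(-17)·10/20 = -119/2 kN
  M_B = -w₀L²/20 = -(-17)·10²/20 = 85 kN·m
Superposition: R_A = 3439/80 kN, M_A = 2633/48 kN·m, R_B = 161/80 kN, M_B = -799/48 kN·m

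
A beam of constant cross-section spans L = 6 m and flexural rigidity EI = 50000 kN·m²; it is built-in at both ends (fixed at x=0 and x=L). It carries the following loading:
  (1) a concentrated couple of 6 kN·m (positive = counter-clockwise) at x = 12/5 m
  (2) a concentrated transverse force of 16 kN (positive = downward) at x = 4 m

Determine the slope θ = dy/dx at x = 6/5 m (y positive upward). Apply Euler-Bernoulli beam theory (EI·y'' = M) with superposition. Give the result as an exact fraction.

θ(6/5) = -2519/23437500 rad

Load 1 — applied couple M₀=6 kN·m at a=12/5 m (b=L-a=18/5):
  θ_1 = (R_Ax²/2 - M_Ax)/EI  [x≤a] with R_A=36/25, M_A=18/25 = ((36/25)·(6/5)²/2 - (18/25)·(6/5))/50000 = 27/7812500 rad
Load 2 — point force P=16 kN at a=4 m (b=L-a=2):
  θ_2 = -Pb²x(2aL-(3a+b)x)/(2L³EI)  [x≤a] = -16·2²·(6/5)·(2·4·6-(3·4+2)·(6/5))/(2·6³·50000) = -26/234375 rad
Superposition: θ = Σ θ_i = -2519/23437500 rad ≈ -0.000107 rad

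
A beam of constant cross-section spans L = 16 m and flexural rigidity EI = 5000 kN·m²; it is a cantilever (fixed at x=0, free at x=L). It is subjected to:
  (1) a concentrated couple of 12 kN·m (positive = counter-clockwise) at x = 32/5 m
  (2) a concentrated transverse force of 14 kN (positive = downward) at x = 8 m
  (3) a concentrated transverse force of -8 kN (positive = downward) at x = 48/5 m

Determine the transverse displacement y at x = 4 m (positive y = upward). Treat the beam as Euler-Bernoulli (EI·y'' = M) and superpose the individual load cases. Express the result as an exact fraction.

y(4) = -76/3125 m

Load 1 — applied couple M₀=12 kN·m at a=32/5 m (b=L-a=48/5):
  y_1 = M₀x²/(2EI)  [x≤a] = 12·4²/(2·5000) = 12/625 m
Load 2 — point force P=14 kN at a=8 m (b=L-a=8):
  y_2 = -Px²(3a-x)/(6EI)  [x≤a] = -14·4²·(3·8-4)/(6·5000) = -56/375 m
Load 3 — point force P=-8 kN at a=48/5 m (b=L-a=32/5):
  y_3 = -Px²(3a-x)/(6EI)  [x≤a] = -(-8)·4²·(3·(48/5)-4)/(6·5000) = 992/9375 m
Superposition: y = Σ y_i = -76/3125 m ≈ -0.024320 m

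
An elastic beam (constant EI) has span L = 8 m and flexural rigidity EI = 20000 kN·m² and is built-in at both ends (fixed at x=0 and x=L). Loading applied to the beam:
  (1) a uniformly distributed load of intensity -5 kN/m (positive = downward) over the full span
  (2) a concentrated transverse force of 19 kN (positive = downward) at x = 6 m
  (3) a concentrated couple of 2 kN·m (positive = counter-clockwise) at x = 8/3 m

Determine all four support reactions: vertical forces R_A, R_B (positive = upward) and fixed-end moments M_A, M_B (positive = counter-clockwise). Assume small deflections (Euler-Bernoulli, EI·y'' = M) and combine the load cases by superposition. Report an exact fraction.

Load 1 — uniform load w=-5 kN/m over full span:
  R_A = wL/2 = (-5)·8/2 = -20 kN
  M_A = wL²/12 = (-5)·8²/12 = -80/3 kN·m
  R_B = wL/2 = (-5)·8/2 = -20 kN
  M_B = -wL²/12 = -(-5)·8²/12 = 80/3 kN·m
Load 2 — point force P=19 kN at a=6 m (b=L-a=2):
  R_A = Pb²(3a+b)/L³ = 19·2²·(3·6+2)/8³ = 95/32 kN
  M_A = Pab²/L² = 19·6·2²/8² = 57/8 kN·m
  R_B = Pa²(a+3b)/L³ = 19·6²·(6+3·2)/8³ = 513/32 kN
  M_B = -Pa²b/L² = -19·6²·2/8² = -171/8 kN·m
Load 3 — applied couple M₀=2 kN·m at a=8/3 m (b=L-a=16/3):
  R_A = 6M₀ab/L³ = 6·2·(8/3)·(16/3)/8³ = 1/3 kN
  M_A = M₀b(2a-b)/L² = 2·(16/3)·(2·(8/3)-(16/3))/8² = 0 kN·m
  R_B = -6M₀ab/L³ = -6·2·(8/3)·(16/3)/8³ = -1/3 kN
  M_B = M₀a(2b-a)/L² = 2·(8/3)·(2·(16/3)-(8/3))/8² = 2/3 kN·m
Superposition: R_A = -1603/96 kN, M_A = -469/24 kN·m, R_B = -413/96 kN, M_B = 143/24 kN·m

R_A = -1603/96 kN, M_A = -469/24 kN·m, R_B = -413/96 kN, M_B = 143/24 kN·m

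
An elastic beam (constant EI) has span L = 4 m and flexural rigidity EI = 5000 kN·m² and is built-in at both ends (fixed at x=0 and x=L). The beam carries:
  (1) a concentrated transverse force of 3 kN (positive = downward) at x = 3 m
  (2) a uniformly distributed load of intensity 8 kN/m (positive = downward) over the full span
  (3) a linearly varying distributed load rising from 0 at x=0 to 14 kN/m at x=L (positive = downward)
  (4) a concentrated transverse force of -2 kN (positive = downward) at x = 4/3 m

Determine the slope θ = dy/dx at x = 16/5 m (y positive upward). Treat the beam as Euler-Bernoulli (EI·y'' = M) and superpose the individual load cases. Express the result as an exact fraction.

θ(16/5) = 275089/168750000 rad

Load 1 — point force P=3 kN at a=3 m (b=L-a=1):
  θ_1 = Pa²(L-x)(2bL-(3b+a)(L-x))/(2L³EI)  [x>a] = 3·3²·(4-(16/5))·(2·1·4-(3·1+3)·(4-(16/5)))/(2·4³·5000) = 27/250000 rad
Load 2 — uniform load w=8 kN/m over full span:
  θ_2 = -wx(L-x)(L-2x)/(12EI) = -8·(16/5)·(4-(16/5))·(4-2·(16/5))/(12·5000) = 64/78125 rad
Load 3 — triangular load w₀=14 kN/m (0→w₀ over full span):
  θ_3 = -w₀(2x(L-x)(L-2x)(x+2L)+x²(L-x)²)/(120LEI) = -14·(2·(16/5)·(4-(16/5))·(4-2·(16/5))·((16/5)+2·4)+(16/5)²·(4-(16/5))²)/(120·4·5000) = 896/1171875 rad
Load 4 — point force P=-2 kN at a=4/3 m (b=L-a=8/3):
  θ_4 = Pa²(L-x)(2bL-(3b+a)(L-x))/(2L³EI)  [x>a] = (-2)·(4/3)²·(4-(16/5))·(2·(8/3)·4-(3·(8/3)+(4/3))·(4-(16/5)))/(2·4³·5000) = -26/421875 rad
Superposition: θ = Σ θ_i = 275089/168750000 rad ≈ 0.001630 rad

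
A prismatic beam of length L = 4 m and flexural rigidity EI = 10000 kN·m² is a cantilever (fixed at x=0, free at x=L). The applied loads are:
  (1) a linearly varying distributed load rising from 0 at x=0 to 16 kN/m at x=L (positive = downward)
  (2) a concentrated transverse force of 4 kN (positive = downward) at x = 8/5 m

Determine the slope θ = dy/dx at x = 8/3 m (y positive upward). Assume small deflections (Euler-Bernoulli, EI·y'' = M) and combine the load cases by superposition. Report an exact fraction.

θ(8/3) = -48344/3796875 rad

Load 1 — triangular load w₀=16 kN/m (0→w₀ over full span):
  θ_1 = (w₀Lx²/4-w₀L²x/3-w₀x⁴/(24L))/EI = (16·4·(8/3)²/4-16·4²·(8/3)/3-16·(8/3)⁴/(24·4))/10000 = -1856/151875 rad
Load 2 — point force P=4 kN at a=8/5 m (b=L-a=12/5):
  θ_2 = -Pa²/(2EI)  [x>a] = -4·(8/5)²/(2·10000) = -8/15625 rad
Superposition: θ = Σ θ_i = -48344/3796875 rad ≈ -0.012733 rad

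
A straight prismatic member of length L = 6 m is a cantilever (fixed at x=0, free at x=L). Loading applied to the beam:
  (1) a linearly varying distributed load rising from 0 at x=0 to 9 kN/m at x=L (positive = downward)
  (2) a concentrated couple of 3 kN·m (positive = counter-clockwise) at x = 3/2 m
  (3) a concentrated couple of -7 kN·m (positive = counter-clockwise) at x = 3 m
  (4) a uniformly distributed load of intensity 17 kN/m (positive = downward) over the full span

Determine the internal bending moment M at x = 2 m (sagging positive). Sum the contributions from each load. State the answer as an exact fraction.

M(2) = -199 kN·m

Load 1 — triangular load w₀=9 kN/m (0→w₀ over full span):
  M_1 = w₀Lx/2 - w₀L²/3 - w₀x³/(6L) = 9·6·2/2 - 9·6²/3 - 9·2³/(6·6) = -56 kN·m
Load 2 — applied couple M₀=3 kN·m at a=3/2 m (b=L-a=9/2):
  M_2 = 0  [x>a] = 0 kN·m
Load 3 — applied couple M₀=-7 kN·m at a=3 m (b=L-a=3):
  M_3 = M₀  [x≤a] = (-7) = -7 kN·m
Load 4 — uniform load w=17 kN/m over full span:
  M_4 = -w(L-x)²/2 = -17·(6-2)²/2 = -136 kN·m
Superposition: M = Σ M_i = -199 kN·m ≈ -199.000000 kN·m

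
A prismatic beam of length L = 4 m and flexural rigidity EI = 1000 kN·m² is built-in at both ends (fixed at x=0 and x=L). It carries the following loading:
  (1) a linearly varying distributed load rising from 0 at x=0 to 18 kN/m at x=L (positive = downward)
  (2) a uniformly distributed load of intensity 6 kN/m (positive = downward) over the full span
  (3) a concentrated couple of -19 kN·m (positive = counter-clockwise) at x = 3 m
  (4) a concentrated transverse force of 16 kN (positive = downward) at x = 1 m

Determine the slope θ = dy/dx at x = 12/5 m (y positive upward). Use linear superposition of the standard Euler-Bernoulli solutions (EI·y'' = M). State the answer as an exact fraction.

θ(12/5) = 4799/1250000 rad

Load 1 — triangular load w₀=18 kN/m (0→w₀ over full span):
  θ_1 = -w₀(2x(L-x)(L-2x)(x+2L)+x²(L-x)²)/(120LEI) = -18·(2·(12/5)·(4-(12/5))·(4-2·(12/5))·((12/5)+2·4)+(12/5)²·(4-(12/5))²)/(120·4·1000) = 144/78125 rad
Load 2 — uniform load w=6 kN/m over full span:
  θ_2 = -wx(L-x)(L-2x)/(12EI) = -6·(12/5)·(4-(12/5))·(4-2·(12/5))/(12·1000) = 24/15625 rad
Load 3 — applied couple M₀=-19 kN·m at a=3 m (b=L-a=1):
  θ_3 = (R_Ax²/2 - M_Ax)/EI  [x≤a] with R_A=-171/32, M_A=-95/16 = ((-171/32)·(12/5)²/2 - (-95/16)·(12/5))/1000 = -57/50000 rad
Load 4 — point force P=16 kN at a=1 m (b=L-a=3):
  θ_4 = Pa²(L-x)(2bL-(3b+a)(L-x))/(2L³EI)  [x>a] = 16·1²·(4-(12/5))·(2·3·4-(3·3+1)·(4-(12/5)))/(2·4³·1000) = 1/625 rad
Superposition: θ = Σ θ_i = 4799/1250000 rad ≈ 0.003839 rad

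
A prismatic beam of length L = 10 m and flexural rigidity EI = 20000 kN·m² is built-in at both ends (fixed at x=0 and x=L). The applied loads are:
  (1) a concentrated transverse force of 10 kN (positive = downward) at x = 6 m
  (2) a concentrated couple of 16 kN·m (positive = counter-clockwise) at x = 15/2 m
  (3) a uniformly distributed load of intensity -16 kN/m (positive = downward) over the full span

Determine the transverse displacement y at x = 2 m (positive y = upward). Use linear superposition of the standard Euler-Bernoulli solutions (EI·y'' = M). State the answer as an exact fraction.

y(2) = 1857/250000 m

Load 1 — point force P=10 kN at a=6 m (b=L-a=4):
  y_1 = -Pb²x²(3aL-(3a+b)x)/(6L³EI)  [x≤a] = -10·4²·2²·(3·6·10-(3·6+4)·2)/(6·10³·20000) = -34/46875 m
Load 2 — applied couple M₀=16 kN·m at a=15/2 m (b=L-a=5/2):
  y_2 = (R_Ax³/6 - M_Ax²/2)/EI  [x≤a] with R_A=9/5, M_A=5 = ((9/5)·2³/6 - 5·2²/2)/20000 = -19/50000 m
Load 3 — uniform load w=-16 kN/m over full span:
  y_3 = -wx²(L-x)²/(24EI) = -(-16)·2²·(10-2)²/(24·20000) = 16/1875 m
Superposition: y = Σ y_i = 1857/250000 m ≈ 0.007428 m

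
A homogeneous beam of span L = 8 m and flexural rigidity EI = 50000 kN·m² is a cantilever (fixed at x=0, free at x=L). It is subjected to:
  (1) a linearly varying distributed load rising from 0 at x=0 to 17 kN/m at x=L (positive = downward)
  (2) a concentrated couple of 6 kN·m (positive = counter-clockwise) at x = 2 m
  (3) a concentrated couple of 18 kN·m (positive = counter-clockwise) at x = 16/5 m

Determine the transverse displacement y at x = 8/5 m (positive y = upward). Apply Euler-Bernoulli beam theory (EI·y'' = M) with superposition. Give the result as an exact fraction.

y(8/5) = -1134544/146484375 m

Load 1 — triangular load w₀=17 kN/m (0→w₀ over full span):
  y_1 = (w₀Lx³/12-w₀L²x²/6-w₀x⁵/(120L))/EI = (17·8·(8/5)³/12-17·8²·(8/5)²/6-17·(8/5)⁵/(120·8))/50000 = -1224544/146484375 m
Load 2 — applied couple M₀=6 kN·m at a=2 m (b=L-a=6):
  y_2 = M₀x²/(2EI)  [x≤a] = 6·(8/5)²/(2·50000) = 12/78125 m
Load 3 — applied couple M₀=18 kN·m at a=16/5 m (b=L-a=24/5):
  y_3 = M₀x²/(2EI)  [x≤a] = 18·(8/5)²/(2·50000) = 36/78125 m
Superposition: y = Σ y_i = -1134544/146484375 m ≈ -0.007745 m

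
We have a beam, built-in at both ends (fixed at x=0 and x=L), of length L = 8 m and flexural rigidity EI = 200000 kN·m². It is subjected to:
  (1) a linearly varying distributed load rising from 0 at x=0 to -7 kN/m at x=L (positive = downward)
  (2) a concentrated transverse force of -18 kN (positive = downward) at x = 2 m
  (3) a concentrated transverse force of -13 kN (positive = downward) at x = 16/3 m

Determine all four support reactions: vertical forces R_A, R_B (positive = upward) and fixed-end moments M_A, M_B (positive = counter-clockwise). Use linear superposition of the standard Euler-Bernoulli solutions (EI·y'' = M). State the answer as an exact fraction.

Load 1 — triangular load w₀=-7 kN/m (0→w₀ over full span):
  R_A = 3w₀L/20 = 3·(-7)·8/20 = -42/5 kN
  M_A = w₀L²/30 = (-7)·8²/30 = -224/15 kN·m
  R_B = 7w₀L/20 = 7·(-7)·8/20 = -98/5 kN
  M_B = -w₀L²/20 = -(-7)·8²/20 = 112/5 kN·m
Load 2 — point force P=-18 kN at a=2 m (b=L-a=6):
  R_A = Pb²(3a+b)/L³ = (-18)·6²·(3·2+6)/8³ = -243/16 kN
  M_A = Pab²/L² = (-18)·2·6²/8² = -81/4 kN·m
  R_B = Pa²(a+3b)/L³ = (-18)·2²·(2+3·6)/8³ = -45/16 kN
  M_B = -Pa²b/L² = -(-18)·2²·6/8² = 27/4 kN·m
Load 3 — point force P=-13 kN at a=16/3 m (b=L-a=8/3):
  R_A = Pb²(3a+b)/L³ = (-13)·(8/3)²·(3·(16/3)+(8/3))/8³ = -91/27 kN
  M_A = Pab²/L² = (-13)·(16/3)·(8/3)²/8² = -208/27 kN·m
  R_B = Pa²(a+3b)/L³ = (-13)·(16/3)²·((16/3)+3·(8/3))/8³ = -260/27 kN
  M_B = -Pa²b/L² = -(-13)·(16/3)²·(8/3)/8² = 416/27 kN·m
Superposition: R_A = -58229/2160 kN, M_A = -23159/540 kN·m, R_B = -69211/2160 kN, M_B = 24061/540 kN·m

R_A = -58229/2160 kN, M_A = -23159/540 kN·m, R_B = -69211/2160 kN, M_B = 24061/540 kN·m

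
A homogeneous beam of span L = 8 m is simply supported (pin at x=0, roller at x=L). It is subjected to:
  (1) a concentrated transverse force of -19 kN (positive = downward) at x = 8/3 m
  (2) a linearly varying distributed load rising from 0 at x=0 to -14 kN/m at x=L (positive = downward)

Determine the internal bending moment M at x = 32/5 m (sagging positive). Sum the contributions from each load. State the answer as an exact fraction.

Load 1 — point force P=-19 kN at a=8/3 m (b=L-a=16/3):
  M_1 = Pa(L-x)/L  [x>a] = (-19)·(8/3)·(8-(32/5))/8 = -152/15 kN·m
Load 2 — triangular load w₀=-14 kN/m (0→w₀ over full span):
  M_2 = w₀Lx/6 - w₀x³/(6L) = (-14)·8·(32/5)/6 - (-14)·(32/5)³/(6·8) = -5376/125 kN·m
Superposition: M = Σ M_i = -19928/375 kN·m ≈ -53.141333 kN·m

M(32/5) = -19928/375 kN·m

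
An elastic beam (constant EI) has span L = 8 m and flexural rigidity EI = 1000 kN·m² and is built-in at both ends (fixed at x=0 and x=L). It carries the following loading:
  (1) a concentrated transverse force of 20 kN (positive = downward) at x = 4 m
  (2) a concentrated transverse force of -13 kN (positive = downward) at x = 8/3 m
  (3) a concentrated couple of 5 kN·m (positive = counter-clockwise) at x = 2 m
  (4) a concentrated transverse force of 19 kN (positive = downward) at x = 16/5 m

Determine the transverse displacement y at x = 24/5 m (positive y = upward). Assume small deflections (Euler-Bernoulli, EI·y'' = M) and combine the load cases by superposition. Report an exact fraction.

y(24/5) = -9614963/158203125 m

Load 1 — point force P=20 kN at a=4 m (b=L-a=4):
  y_1 = -Pa²(L-x)²(3bL-(3b+a)(L-x))/(6L³EI)  [x>a] = -20·4²·(8-(24/5))²·(3·4·8-(3·4+4)·(8-(24/5)))/(6·8³·1000) = -448/9375 m
Load 2 — point force P=-13 kN at a=8/3 m (b=L-a=16/3):
  y_2 = -Pa²(L-x)²(3bL-(3b+a)(L-x))/(6L³EI)  [x>a] = -(-13)·(8/3)²·(8-(24/5))²·(3·(16/3)·8-(3·(16/3)+(8/3))·(8-(24/5)))/(6·8³·1000) = 26624/1265625 m
Load 3 — applied couple M₀=5 kN·m at a=2 m (b=L-a=6):
  y_3 = (R_Ax³/6 - M_Ax²/2 - M₀(x-a)²/2)/EI  [x>a] with R_A=45/64, M_A=-15/16 = ((45/64)·(24/5)³/6 - (-15/16)·(24/5)²/2 - 5·((24/5)-2)²/2)/1000 = 13/3125 m
Load 4 — point force P=19 kN at a=16/5 m (b=L-a=24/5):
  y_4 = -Pa²(L-x)²(3bL-(3b+a)(L-x))/(6L³EI)  [x>a] = -19·(16/5)²·(8-(24/5))²·(3·(24/5)·8-(3·(24/5)+(16/5))·(8-(24/5)))/(6·8³·1000) = -223744/5859375 m
Superposition: y = Σ y_i = -9614963/158203125 m ≈ -0.060776 m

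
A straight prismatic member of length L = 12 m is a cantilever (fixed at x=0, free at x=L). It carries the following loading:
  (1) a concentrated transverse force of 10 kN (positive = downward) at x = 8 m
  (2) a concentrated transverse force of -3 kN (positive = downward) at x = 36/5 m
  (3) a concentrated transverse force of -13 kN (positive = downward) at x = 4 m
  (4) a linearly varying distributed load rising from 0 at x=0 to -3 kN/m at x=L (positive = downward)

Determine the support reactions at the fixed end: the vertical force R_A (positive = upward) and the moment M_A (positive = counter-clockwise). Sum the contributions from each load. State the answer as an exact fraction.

Load 1 — point force P=10 kN at a=8 m (b=L-a=4):
  R_A = P = 10 kN
  M_A = Pa = 10·8 = 80 kN·m
Load 2 — point force P=-3 kN at a=36/5 m (b=L-a=24/5):
  R_A = P = (-3) = -3 kN
  M_A = Pa = (-3)·(36/5) = -108/5 kN·m
Load 3 — point force P=-13 kN at a=4 m (b=L-a=8):
  R_A = P = (-13) = -13 kN
  M_A = Pa = (-13)·4 = -52 kN·m
Load 4 — triangular load w₀=-3 kN/m (0→w₀ over full span):
  R_A = w₀L/2 = (-3)·12/2 = -18 kN
  M_A = w₀L²/3 = (-3)·12²/3 = -144 kN·m
Superposition: R_A = -24 kN, M_A = -688/5 kN·m

R_A = -24 kN, M_A = -688/5 kN·m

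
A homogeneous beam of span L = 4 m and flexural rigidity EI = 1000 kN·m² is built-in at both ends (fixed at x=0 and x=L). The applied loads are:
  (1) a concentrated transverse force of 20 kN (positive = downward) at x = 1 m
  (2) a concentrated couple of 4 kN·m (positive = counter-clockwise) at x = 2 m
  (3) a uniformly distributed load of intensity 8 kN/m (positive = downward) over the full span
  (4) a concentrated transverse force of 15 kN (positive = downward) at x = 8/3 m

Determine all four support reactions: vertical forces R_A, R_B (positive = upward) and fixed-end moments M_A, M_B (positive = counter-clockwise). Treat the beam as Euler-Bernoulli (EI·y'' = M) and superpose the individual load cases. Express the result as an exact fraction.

R_A = 2755/72 kN, M_A = 985/36 kN·m, R_B = 2069/72 kN, M_B = -803/36 kN·m

Load 1 — point force P=20 kN at a=1 m (b=L-a=3):
  R_A = Pb²(3a+b)/L³ = 20·3²·(3·1+3)/4³ = 135/8 kN
  M_A = Pab²/L² = 20·1·3²/4² = 45/4 kN·m
  R_B = Pa²(a+3b)/L³ = 20·1²·(1+3·3)/4³ = 25/8 kN
  M_B = -Pa²b/L² = -20·1²·3/4² = -15/4 kN·m
Load 2 — applied couple M₀=4 kN·m at a=2 m (b=L-a=2):
  R_A = 6M₀ab/L³ = 6·4·2·2/4³ = 3/2 kN
  M_A = M₀b(2a-b)/L² = 4·2·(2·2-2)/4² = 1 kN·m
  R_B = -6M₀ab/L³ = -6·4·2·2/4³ = -3/2 kN
  M_B = M₀a(2b-a)/L² = 4·2·(2·2-2)/4² = 1 kN·m
Load 3 — uniform load w=8 kN/m over full span:
  R_A = wL/2 = 8·4/2 = 16 kN
  M_A = wL²/12 = 8·4²/12 = 32/3 kN·m
  R_B = wL/2 = 8·4/2 = 16 kN
  M_B = -wL²/12 = -8·4²/12 = -32/3 kN·m
Load 4 — point force P=15 kN at a=8/3 m (b=L-a=4/3):
  R_A = Pb²(3a+b)/L³ = 15·(4/3)²·(3·(8/3)+(4/3))/4³ = 35/9 kN
  M_A = Pab²/L² = 15·(8/3)·(4/3)²/4² = 40/9 kN·m
  R_B = Pa²(a+3b)/L³ = 15·(8/3)²·((8/3)+3·(4/3))/4³ = 100/9 kN
  M_B = -Pa²b/L² = -15·(8/3)²·(4/3)/4² = -80/9 kN·m
Superposition: R_A = 2755/72 kN, M_A = 985/36 kN·m, R_B = 2069/72 kN, M_B = -803/36 kN·m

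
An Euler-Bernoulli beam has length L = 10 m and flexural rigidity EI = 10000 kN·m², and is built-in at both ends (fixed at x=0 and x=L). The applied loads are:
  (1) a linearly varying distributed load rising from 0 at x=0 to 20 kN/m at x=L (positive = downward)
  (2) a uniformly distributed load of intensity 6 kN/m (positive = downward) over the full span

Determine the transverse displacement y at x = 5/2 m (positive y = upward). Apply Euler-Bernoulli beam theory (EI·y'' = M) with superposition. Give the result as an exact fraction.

Load 1 — triangular load w₀=20 kN/m (0→w₀ over full span):
  y_1 = -w₀x²(L-x)²(x+2L)/(120LEI) = -20·(5/2)²·(10-(5/2))²·((5/2)+2·10)/(120·10·10000) = -27/2048 m
Load 2 — uniform load w=6 kN/m over full span:
  y_2 = -wx²(L-x)²/(24EI) = -6·(5/2)²·(10-(5/2))²/(24·10000) = -9/1024 m
Superposition: y = Σ y_i = -45/2048 m ≈ -0.021973 m

y(5/2) = -45/2048 m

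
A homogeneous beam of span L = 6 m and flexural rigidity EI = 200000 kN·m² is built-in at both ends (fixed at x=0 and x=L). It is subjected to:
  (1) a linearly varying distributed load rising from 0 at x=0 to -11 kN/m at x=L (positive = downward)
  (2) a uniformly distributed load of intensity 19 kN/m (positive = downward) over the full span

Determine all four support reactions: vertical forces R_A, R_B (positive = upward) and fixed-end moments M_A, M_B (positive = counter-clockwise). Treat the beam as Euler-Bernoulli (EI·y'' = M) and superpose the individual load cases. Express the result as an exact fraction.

Load 1 — triangular load w₀=-11 kN/m (0→w₀ over full span):
  R_A = 3w₀L/20 = 3·(-11)·6/20 = -99/10 kN
  M_A = w₀L²/30 = (-11)·6²/30 = -66/5 kN·m
  R_B = 7w₀L/20 = 7·(-11)·6/20 = -231/10 kN
  M_B = -w₀L²/20 = -(-11)·6²/20 = 99/5 kN·m
Load 2 — uniform load w=19 kN/m over full span:
  R_A = wL/2 = 19·6/2 = 57 kN
  M_A = wL²/12 = 19·6²/12 = 57 kN·m
  R_B = wL/2 = 19·6/2 = 57 kN
  M_B = -wL²/12 = -19·6²/12 = -57 kN·m
Superposition: R_A = 471/10 kN, M_A = 219/5 kN·m, R_B = 339/10 kN, M_B = -186/5 kN·m

R_A = 471/10 kN, M_A = 219/5 kN·m, R_B = 339/10 kN, M_B = -186/5 kN·m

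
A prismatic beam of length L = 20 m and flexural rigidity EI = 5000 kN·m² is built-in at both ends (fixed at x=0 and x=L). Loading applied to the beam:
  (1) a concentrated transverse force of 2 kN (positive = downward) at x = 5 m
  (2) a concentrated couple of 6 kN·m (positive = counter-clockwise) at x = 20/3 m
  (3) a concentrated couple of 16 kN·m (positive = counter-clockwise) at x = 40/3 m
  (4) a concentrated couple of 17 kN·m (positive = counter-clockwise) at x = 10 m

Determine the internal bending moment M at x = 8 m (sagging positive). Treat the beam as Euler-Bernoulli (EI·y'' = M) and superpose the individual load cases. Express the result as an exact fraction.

M(8) = 329/40 kN·m

Load 1 — point force P=2 kN at a=5 m (b=L-a=15):
  M_1 = Pa²(a+3b)(L-x)/L³ - Pa²b/L²  [x>a] = 2·5²·(5+3·15)·(20-8)/20³ - 2·5²·15/20² = 15/8 kN·m
Load 2 — applied couple M₀=6 kN·m at a=20/3 m (b=L-a=40/3):
  M_2 = R_Ax - M_A - M₀  [x>a] with R_A=2/5, M_A=0 = (2/5)·8 - 0 - 6 = -14/5 kN·m
Load 3 — applied couple M₀=16 kN·m at a=40/3 m (b=L-a=20/3):
  M_3 = R_Ax - M_A  [x≤a] with R_A=16/15, M_A=16/3 = (16/15)·8 - (16/3) = 16/5 kN·m
Load 4 — applied couple M₀=17 kN·m at a=10 m (b=L-a=10):
  M_4 = R_Ax - M_A  [x≤a] with R_A=51/40, M_A=17/4 = (51/40)·8 - (17/4) = 119/20 kN·m
Superposition: M = Σ M_i = 329/40 kN·m ≈ 8.225000 kN·m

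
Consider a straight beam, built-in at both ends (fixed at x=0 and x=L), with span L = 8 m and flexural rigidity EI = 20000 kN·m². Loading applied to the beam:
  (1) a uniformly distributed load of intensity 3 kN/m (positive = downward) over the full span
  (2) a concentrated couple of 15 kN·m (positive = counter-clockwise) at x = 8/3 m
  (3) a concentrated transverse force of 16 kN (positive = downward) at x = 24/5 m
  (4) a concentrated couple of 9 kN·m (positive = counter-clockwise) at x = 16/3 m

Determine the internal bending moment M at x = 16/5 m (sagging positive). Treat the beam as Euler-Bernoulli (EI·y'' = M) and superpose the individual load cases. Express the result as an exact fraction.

M(16/5) = 4734/625 kN·m

Load 1 — uniform load w=3 kN/m over full span:
  M_1 = wLx/2 - wL²/12 - wx²/2 = 3·8·(16/5)/2 - 3·8²/12 - 3·(16/5)²/2 = 176/25 kN·m
Load 2 — applied couple M₀=15 kN·m at a=8/3 m (b=L-a=16/3):
  M_2 = R_Ax - M_A - M₀  [x>a] with R_A=5/2, M_A=0 = (5/2)·(16/5) - 0 - 15 = -7 kN·m
Load 3 — point force P=16 kN at a=24/5 m (b=L-a=16/5):
  M_3 = Pb²(3a+b)x/L³ - Pab²/L²  [x≤a] = 16·(16/5)²·(3·(24/5)+(16/5))·(16/5)/8³ - 16·(24/5)·(16/5)²/8² = 3584/625 kN·m
Load 4 — applied couple M₀=9 kN·m at a=16/3 m (b=L-a=8/3):
  M_4 = R_Ax - M_A  [x≤a] with R_A=3/2, M_A=3 = (3/2)·(16/5) - 3 = 9/5 kN·m
Superposition: M = Σ M_i = 4734/625 kN·m ≈ 7.574400 kN·m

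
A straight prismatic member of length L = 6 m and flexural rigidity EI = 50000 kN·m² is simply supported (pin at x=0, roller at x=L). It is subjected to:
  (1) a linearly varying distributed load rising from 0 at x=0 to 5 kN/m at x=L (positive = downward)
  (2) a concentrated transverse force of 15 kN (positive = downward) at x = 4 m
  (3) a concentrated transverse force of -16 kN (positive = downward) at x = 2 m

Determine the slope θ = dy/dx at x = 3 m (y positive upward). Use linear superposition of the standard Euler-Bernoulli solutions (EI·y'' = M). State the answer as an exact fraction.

Load 1 — triangular load w₀=5 kN/m (0→w₀ over full span):
  θ_1 = -w₀(7L⁴-30L²x²+15x⁴)/(360LEI) = -5·(7·6⁴-30·6²·3²+15·3⁴)/(360·6·50000) = -21/800000 rad
Load 2 — point force P=15 kN at a=4 m (b=L-a=2):
  θ_2 = -Pb(L²-b²-3x²)/(6LEI)  [x≤a] = -15·2·(6²-2²-3·3²)/(6·6·50000) = -1/12000 rad
Load 3 — point force P=-16 kN at a=2 m (b=L-a=4):
  θ_3 = -Pa(2L²-6Lx+3x²+a²)/(6LEI)  [x>a] = -(-16)·2·(2·6²-6·6·3+3·3²+2²)/(6·6·50000) = -1/11250 rad
Superposition: θ = Σ θ_i = -1429/7200000 rad ≈ -0.000198 rad

θ(3) = -1429/7200000 rad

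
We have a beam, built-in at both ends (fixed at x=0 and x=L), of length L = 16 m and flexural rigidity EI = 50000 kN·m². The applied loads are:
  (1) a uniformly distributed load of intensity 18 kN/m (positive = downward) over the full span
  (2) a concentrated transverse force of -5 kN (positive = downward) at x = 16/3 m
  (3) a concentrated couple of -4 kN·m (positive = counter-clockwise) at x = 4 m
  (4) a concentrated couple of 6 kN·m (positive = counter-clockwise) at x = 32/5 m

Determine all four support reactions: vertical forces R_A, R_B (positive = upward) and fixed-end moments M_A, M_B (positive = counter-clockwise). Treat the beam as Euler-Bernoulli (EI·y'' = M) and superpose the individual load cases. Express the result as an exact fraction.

Load 1 — uniform load w=18 kN/m over full span:
  R_A = wL/2 = 18·16/2 = 144 kN
  M_A = wL²/12 = 18·16²/12 = 384 kN·m
  R_B = wL/2 = 18·16/2 = 144 kN
  M_B = -wL²/12 = -18·16²/12 = -384 kN·m
Load 2 — point force P=-5 kN at a=16/3 m (b=L-a=32/3):
  R_A = Pb²(3a+b)/L³ = (-5)·(32/3)²·(3·(16/3)+(32/3))/16³ = -100/27 kN
  M_A = Pab²/L² = (-5)·(16/3)·(32/3)²/16² = -320/27 kN·m
  R_B = Pa²(a+3b)/L³ = (-5)·(16/3)²·((16/3)+3·(32/3))/16³ = -35/27 kN
  M_B = -Pa²b/L² = -(-5)·(16/3)²·(32/3)/16² = 160/27 kN·m
Load 3 — applied couple M₀=-4 kN·m at a=4 m (b=L-a=12):
  R_A = 6M₀ab/L³ = 6·(-4)·4·12/16³ = -9/32 kN
  M_A = M₀b(2a-b)/L² = (-4)·12·(2·4-12)/16² = 3/4 kN·m
  R_B = -6M₀ab/L³ = -6·(-4)·4·12/16³ = 9/32 kN
  M_B = M₀a(2b-a)/L² = (-4)·4·(2·12-4)/16² = -5/4 kN·m
Load 4 — applied couple M₀=6 kN·m at a=32/5 m (b=L-a=48/5):
  R_A = 6M₀ab/L³ = 6·6·(32/5)·(48/5)/16³ = 27/50 kN
  M_A = M₀b(2a-b)/L² = 6·(48/5)·(2·(32/5)-(48/5))/16² = 18/25 kN·m
  R_B = -6M₀ab/L³ = -6·6·(32/5)·(48/5)/16³ = -27/50 kN
  M_B = M₀a(2b-a)/L² = 6·(32/5)·(2·(48/5)-(32/5))/16² = 48/25 kN·m
Superposition: R_A = 3035989/21600 kN, M_A = 1008769/2700 kN·m, R_B = 3076811/21600 kN, M_B = -1018991/2700 kN·m

R_A = 3035989/21600 kN, M_A = 1008769/2700 kN·m, R_B = 3076811/21600 kN, M_B = -1018991/2700 kN·m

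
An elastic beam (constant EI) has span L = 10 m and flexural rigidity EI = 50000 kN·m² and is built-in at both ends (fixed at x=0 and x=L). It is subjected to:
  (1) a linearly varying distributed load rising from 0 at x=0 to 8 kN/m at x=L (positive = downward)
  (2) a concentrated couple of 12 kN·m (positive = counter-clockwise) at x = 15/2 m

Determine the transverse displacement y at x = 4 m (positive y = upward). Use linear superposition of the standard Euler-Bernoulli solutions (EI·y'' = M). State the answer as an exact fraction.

y(4) = -1347/625000 m

Load 1 — triangular load w₀=8 kN/m (0→w₀ over full span):
  y_1 = -w₀x²(L-x)²(x+2L)/(120LEI) = -8·4²·(10-4)²·(4+2·10)/(120·10·50000) = -144/78125 m
Load 2 — applied couple M₀=12 kN·m at a=15/2 m (b=L-a=5/2):
  y_2 = (R_Ax³/6 - M_Ax²/2)/EI  [x≤a] with R_A=27/20, M_A=15/4 = ((27/20)·4³/6 - (15/4)·4²/2)/50000 = -39/125000 m
Superposition: y = Σ y_i = -1347/625000 m ≈ -0.002155 m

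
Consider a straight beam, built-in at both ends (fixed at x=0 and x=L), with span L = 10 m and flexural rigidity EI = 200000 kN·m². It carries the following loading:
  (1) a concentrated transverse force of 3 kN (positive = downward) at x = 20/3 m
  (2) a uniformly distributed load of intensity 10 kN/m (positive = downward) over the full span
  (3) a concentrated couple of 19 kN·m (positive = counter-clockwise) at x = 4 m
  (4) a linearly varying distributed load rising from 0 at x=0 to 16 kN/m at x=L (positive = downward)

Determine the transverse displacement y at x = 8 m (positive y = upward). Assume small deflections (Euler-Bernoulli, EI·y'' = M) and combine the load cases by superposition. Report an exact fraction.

y(8) = -84229/84375000 m

Load 1 — point force P=3 kN at a=20/3 m (b=L-a=10/3):
  y_1 = -Pa²(L-x)²(3bL-(3b+a)(L-x))/(6L³EI)  [x>a] = -3·(20/3)²·(10-8)²·(3·(10/3)·10-(3·(10/3)+(20/3))·(10-8))/(6·10³·200000) = -1/33750 m
Load 2 — uniform load w=10 kN/m over full span:
  y_2 = -wx²(L-x)²/(24EI) = -10·8²·(10-8)²/(24·200000) = -1/1875 m
Load 3 — applied couple M₀=19 kN·m at a=4 m (b=L-a=6):
  y_3 = (R_Ax³/6 - M_Ax²/2 - M₀(x-a)²/2)/EI  [x>a] with R_A=342/125, M_A=57/25 = ((342/125)·8³/6 - (57/25)·8²/2 - 19·(8-4)²/2)/200000 = 133/3125000 m
Load 4 — triangular load w₀=16 kN/m (0→w₀ over full span):
  y_4 = -w₀x²(L-x)²(x+2L)/(120LEI) = -16·8²·(10-8)²·(8+2·10)/(120·10·200000) = -112/234375 m
Superposition: y = Σ y_i = -84229/84375000 m ≈ -0.000998 m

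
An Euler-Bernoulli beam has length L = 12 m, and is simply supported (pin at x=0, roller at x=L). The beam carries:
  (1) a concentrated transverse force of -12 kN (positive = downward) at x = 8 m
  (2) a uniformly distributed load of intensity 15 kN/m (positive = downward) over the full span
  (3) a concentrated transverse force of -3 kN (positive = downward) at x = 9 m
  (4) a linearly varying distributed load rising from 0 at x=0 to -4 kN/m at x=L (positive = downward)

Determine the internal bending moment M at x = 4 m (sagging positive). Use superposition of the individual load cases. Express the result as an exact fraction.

Load 1 — point force P=-12 kN at a=8 m (b=L-a=4):
  M_1 = Pbx/L  [x≤a] = (-12)·4·4/12 = -16 kN·m
Load 2 — uniform load w=15 kN/m over full span:
  M_2 = wx(L-x)/2 = 15·4·(12-4)/2 = 240 kN·m
Load 3 — point force P=-3 kN at a=9 m (b=L-a=3):
  M_3 = Pbx/L  [x≤a] = (-3)·3·4/12 = -3 kN·m
Load 4 — triangular load w₀=-4 kN/m (0→w₀ over full span):
  M_4 = w₀Lx/6 - w₀x³/(6L) = (-4)·12·4/6 - (-4)·4³/(6·12) = -256/9 kN·m
Superposition: M = Σ M_i = 1733/9 kN·m ≈ 192.555556 kN·m

M(4) = 1733/9 kN·m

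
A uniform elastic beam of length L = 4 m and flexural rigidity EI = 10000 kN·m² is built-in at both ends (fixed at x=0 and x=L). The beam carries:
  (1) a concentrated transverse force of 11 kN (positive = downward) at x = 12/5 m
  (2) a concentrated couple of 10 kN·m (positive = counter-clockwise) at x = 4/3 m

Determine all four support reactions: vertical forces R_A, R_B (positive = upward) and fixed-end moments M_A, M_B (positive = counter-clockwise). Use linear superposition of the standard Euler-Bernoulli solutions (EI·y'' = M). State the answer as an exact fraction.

Load 1 — point force P=11 kN at a=12/5 m (b=L-a=8/5):
  R_A = Pb²(3a+b)/L³ = 11·(8/5)²·(3·(12/5)+(8/5))/4³ = 484/125 kN
  M_A = Pab²/L² = 11·(12/5)·(8/5)²/4² = 528/125 kN·m
  R_B = Pa²(a+3b)/L³ = 11·(12/5)²·((12/5)+3·(8/5))/4³ = 891/125 kN
  M_B = -Pa²b/L² = -11·(12/5)²·(8/5)/4² = -792/125 kN·m
Load 2 — applied couple M₀=10 kN·m at a=4/3 m (b=L-a=8/3):
  R_A = 6M₀ab/L³ = 6·10·(4/3)·(8/3)/4³ = 10/3 kN
  M_A = M₀b(2a-b)/L² = 10·(8/3)·(2·(4/3)-(8/3))/4² = 0 kN·m
  R_B = -6M₀ab/L³ = -6·10·(4/3)·(8/3)/4³ = -10/3 kN
  M_B = M₀a(2b-a)/L² = 10·(4/3)·(2·(8/3)-(4/3))/4² = 10/3 kN·m
Superposition: R_A = 2702/375 kN, M_A = 528/125 kN·m, R_B = 1423/375 kN, M_B = -1126/375 kN·m

R_A = 2702/375 kN, M_A = 528/125 kN·m, R_B = 1423/375 kN, M_B = -1126/375 kN·m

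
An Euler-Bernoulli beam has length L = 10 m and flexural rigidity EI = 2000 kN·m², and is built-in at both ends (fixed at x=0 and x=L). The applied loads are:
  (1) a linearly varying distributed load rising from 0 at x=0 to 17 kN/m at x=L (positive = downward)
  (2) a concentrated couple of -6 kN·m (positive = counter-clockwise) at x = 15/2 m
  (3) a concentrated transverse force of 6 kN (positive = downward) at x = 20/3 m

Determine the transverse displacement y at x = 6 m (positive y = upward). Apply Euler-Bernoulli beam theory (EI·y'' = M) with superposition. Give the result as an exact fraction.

y(6) = -22671/200000 m

Load 1 — triangular load w₀=17 kN/m (0→w₀ over full span):
  y_1 = -w₀x²(L-x)²(x+2L)/(120LEI) = -17·6²·(10-6)²·(6+2·10)/(120·10·2000) = -663/6250 m
Load 2 — applied couple M₀=-6 kN·m at a=15/2 m (b=L-a=5/2):
  y_2 = (R_Ax³/6 - M_Ax²/2)/EI  [x≤a] with R_A=-27/40, M_A=-15/8 = ((-27/40)·6³/6 - (-15/8)·6²/2)/2000 = 189/40000 m
Load 3 — point force P=6 kN at a=20/3 m (b=L-a=10/3):
  y_3 = -Pb²x²(3aL-(3a+b)x)/(6L³EI)  [x≤a] = -6·(10/3)²·6²·(3·(20/3)·10-(3·(20/3)+(10/3))·6)/(6·10³·2000) = -3/250 m
Superposition: y = Σ y_i = -22671/200000 m ≈ -0.113355 m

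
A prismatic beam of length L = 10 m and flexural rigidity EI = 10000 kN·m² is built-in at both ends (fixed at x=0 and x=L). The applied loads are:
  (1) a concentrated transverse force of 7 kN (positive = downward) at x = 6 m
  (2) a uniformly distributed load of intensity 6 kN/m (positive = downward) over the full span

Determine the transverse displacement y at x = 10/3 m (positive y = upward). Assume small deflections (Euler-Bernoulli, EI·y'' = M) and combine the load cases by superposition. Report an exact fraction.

Load 1 — point force P=7 kN at a=6 m (b=L-a=4):
  y_1 = -Pb²x²(3aL-(3a+b)x)/(6L³EI)  [x≤a] = -7·4²·(10/3)²·(3·6·10-(3·6+4)·(10/3))/(6·10³·10000) = -112/50625 m
Load 2 — uniform load w=6 kN/m over full span:
  y_2 = -wx²(L-x)²/(24EI) = -6·(10/3)²·(10-(10/3))²/(24·10000) = -1/81 m
Superposition: y = Σ y_i = -737/50625 m ≈ -0.014558 m

y(10/3) = -737/50625 m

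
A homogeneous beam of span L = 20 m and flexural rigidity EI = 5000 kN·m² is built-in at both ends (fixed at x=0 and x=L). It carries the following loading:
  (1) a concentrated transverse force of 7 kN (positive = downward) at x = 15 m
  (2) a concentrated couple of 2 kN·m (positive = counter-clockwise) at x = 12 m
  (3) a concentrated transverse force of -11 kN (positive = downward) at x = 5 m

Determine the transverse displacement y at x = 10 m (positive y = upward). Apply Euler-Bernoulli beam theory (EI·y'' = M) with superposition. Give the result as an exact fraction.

y(10) = 113/7500 m

Load 1 — point force P=7 kN at a=15 m (b=L-a=5):
  y_1 = -Pb²x²(3aL-(3a+b)x)/(6L³EI)  [x≤a] = -7·5²·10²·(3·15·20-(3·15+5)·10)/(6·20³·5000) = -7/240 m
Load 2 — applied couple M₀=2 kN·m at a=12 m (b=L-a=8):
  y_2 = (R_Ax³/6 - M_Ax²/2)/EI  [x≤a] with R_A=18/125, M_A=16/25 = ((18/125)·10³/6 - (16/25)·10²/2)/5000 = -1/625 m
Load 3 — point force P=-11 kN at a=5 m (b=L-a=15):
  y_3 = -Pa²(L-x)²(3bL-(3b+a)(L-x))/(6L³EI)  [x>a] = -(-11)·5²·(20-10)²·(3·15·20-(3·15+5)·(20-10))/(6·20³·5000) = 11/240 m
Superposition: y = Σ y_i = 113/7500 m ≈ 0.015067 m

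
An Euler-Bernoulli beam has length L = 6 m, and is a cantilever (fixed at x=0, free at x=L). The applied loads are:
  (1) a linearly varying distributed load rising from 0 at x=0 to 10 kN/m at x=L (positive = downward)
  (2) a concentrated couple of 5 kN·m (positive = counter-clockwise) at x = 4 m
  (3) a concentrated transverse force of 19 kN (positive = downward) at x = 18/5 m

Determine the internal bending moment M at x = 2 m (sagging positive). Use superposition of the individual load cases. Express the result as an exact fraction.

Load 1 — triangular load w₀=10 kN/m (0→w₀ over full span):
  M_1 = w₀Lx/2 - w₀L²/3 - w₀x³/(6L) = 10·6·2/2 - 10·6²/3 - 10·2³/(6·6) = -560/9 kN·m
Load 2 — applied couple M₀=5 kN·m at a=4 m (b=L-a=2):
  M_2 = M₀  [x≤a] = 5 = 5 kN·m
Load 3 — point force P=19 kN at a=18/5 m (b=L-a=12/5):
  M_3 = -P(a-x)  [x≤a] = -19·((18/5)-2) = -152/5 kN·m
Superposition: M = Σ M_i = -3943/45 kN·m ≈ -87.622222 kN·m

M(2) = -3943/45 kN·m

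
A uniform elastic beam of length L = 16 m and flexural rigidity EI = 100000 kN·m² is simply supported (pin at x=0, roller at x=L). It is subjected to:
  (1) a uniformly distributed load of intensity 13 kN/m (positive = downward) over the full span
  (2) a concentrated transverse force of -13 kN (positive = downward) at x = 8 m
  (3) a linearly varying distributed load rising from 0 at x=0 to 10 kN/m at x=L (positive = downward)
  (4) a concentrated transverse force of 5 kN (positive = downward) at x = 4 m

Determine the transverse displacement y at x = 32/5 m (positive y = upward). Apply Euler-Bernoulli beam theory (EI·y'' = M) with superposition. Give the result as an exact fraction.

y(32/5) = -4043249/29296875 m

Load 1 — uniform load w=13 kN/m over full span:
  y_1 = -wx(L³-2Lx²+x³)/(24EI) = -13·(32/5)·(16³-2·16·(32/5)²+(32/5)³)/(24·100000) = -206336/1953125 m
Load 2 — point force P=-13 kN at a=8 m (b=L-a=8):
  y_2 = -Pbx(L²-b²-x²)/(6LEI)  [x≤a] = -(-13)·8·(32/5)·(16²-8²-(32/5)²)/(6·16·100000) = 12272/1171875 m
Load 3 — triangular load w₀=10 kN/m (0→w₀ over full span):
  y_3 = -w₀x(7L⁴-10L²x²+3x⁴)/(360LEI) = -10·(32/5)·(7·16⁴-10·16²·(32/5)²+3·(32/5)⁴)/(360·16·100000) = -1168384/29296875 m
Load 4 — point force P=5 kN at a=4 m (b=L-a=12):
  y_4 = -Pa(L-x)(2Lx-a²-x²)/(6LEI)  [x>a] = -5·4·(16-(32/5))·(2·16·(32/5)-4²-(32/5)²)/(6·16·100000) = -231/78125 m
Superposition: y = Σ y_i = -4043249/29296875 m ≈ -0.138010 m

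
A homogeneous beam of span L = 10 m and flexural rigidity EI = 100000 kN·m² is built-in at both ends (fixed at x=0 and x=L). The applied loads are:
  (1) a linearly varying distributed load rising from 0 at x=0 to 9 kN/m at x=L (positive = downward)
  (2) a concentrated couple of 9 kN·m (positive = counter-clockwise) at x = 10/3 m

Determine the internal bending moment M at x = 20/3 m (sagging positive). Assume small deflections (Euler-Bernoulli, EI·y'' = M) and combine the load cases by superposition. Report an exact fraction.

Load 1 — triangular load w₀=9 kN/m (0→w₀ over full span):
  M_1 = 3w₀Lx/20 - w₀L²/30 - w₀x³/(6L) = 3·9·10·(20/3)/20 - 9·10²/30 - 9·(20/3)³/(6·10) = 140/9 kN·m
Load 2 — applied couple M₀=9 kN·m at a=10/3 m (b=L-a=20/3):
  M_2 = R_Ax - M_A - M₀  [x>a] with R_A=6/5, M_A=0 = (6/5)·(20/3) - 0 - 9 = -1 kN·m
Superposition: M = Σ M_i = 131/9 kN·m ≈ 14.555556 kN·m

M(20/3) = 131/9 kN·m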